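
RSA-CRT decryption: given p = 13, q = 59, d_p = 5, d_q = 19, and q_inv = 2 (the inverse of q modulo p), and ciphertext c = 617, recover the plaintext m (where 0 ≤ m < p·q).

197

m₁ = c^(d_p) mod p: c ≡ 6 (mod 13), and 6^5 mod 13 = 2.
m₂ = c^(d_q) mod q: c ≡ 27 (mod 59), and 27^19 mod 59 = 20.
h = q_inv·(m₁ − m₂) mod p = 2·(2 − 20) mod 13 = 3.
m = m₂ + h·q = 20 + 3·59 = 197.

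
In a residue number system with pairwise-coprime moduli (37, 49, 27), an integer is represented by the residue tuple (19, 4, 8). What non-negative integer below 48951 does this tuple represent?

The moduli are pairwise coprime; N = 37·49·27 = 48951.
N/37 = 1323; 1323 ≡ 28 (mod 37); 28·4 ≡ 1, so inverse 4.
N/49 = 999; 999 ≡ 19 (mod 49); 19·31 ≡ 1, so inverse 31.
N/27 = 1813; 1813 ≡ 4 (mod 27); 4·7 ≡ 1, so inverse 7.
x ≡ 19·1323·4 + 4·999·31 + 8·1813·7 = 325952.
325952 mod 48951 = 32246.

32246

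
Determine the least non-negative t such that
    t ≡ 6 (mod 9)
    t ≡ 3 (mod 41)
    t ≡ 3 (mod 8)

987

The moduli are pairwise coprime; N = 9·41·8 = 2952.
N/9 = 328; 328 ≡ 4 (mod 9); 4·7 ≡ 1, so inverse 7.
N/41 = 72; 72 ≡ 31 (mod 41); 31·4 ≡ 1, so inverse 4.
N/8 = 369; 369 ≡ 1 (mod 8), inverse 1.
t ≡ 6·328·7 + 3·72·4 + 3·369·1 = 15747.
15747 mod 2952 = 987.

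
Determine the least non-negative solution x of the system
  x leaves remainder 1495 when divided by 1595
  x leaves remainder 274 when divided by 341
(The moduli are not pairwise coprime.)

Combine the congruences pairwise.
gcd(1595, 341) = 11 and 11 | (274 − 1495), so the pair is consistent; merging gives x ≡ 14255 (mod 49445), where 49445 = lcm(1595, 341).
The solution is unique modulo lcm(1595, 341) = 49445.

14255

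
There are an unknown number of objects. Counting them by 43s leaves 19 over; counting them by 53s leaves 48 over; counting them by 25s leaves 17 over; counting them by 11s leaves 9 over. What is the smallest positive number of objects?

The moduli are pairwise coprime; M = 43·53·25·11 = 626725.
M/43 = 14575; 14575 ≡ 41 (mod 43); 41·21 ≡ 1, so inverse 21.
M/53 = 11825; 11825 ≡ 6 (mod 53); 6·9 ≡ 1, so inverse 9.
M/25 = 25069; 25069 ≡ 19 (mod 25); 19·4 ≡ 1, so inverse 4.
M/11 = 56975; 56975 ≡ 6 (mod 11); 6·2 ≡ 1, so inverse 2.
N ≡ 19·14575·21 + 48·11825·9 + 17·25069·4 + 9·56975·2 = 13654067.
13654067 mod 626725 = 492842.

492842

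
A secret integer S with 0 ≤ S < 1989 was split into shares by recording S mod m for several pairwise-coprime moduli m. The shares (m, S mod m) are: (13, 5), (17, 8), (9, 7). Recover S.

1708

Combine the congruences pairwise.
From S ≡ 5 (mod 13) write S = 5 + 13t. Substituting into S ≡ 8 (mod 17) gives 13t ≡ 3 (mod 17), and since 13⁻¹ ≡ 4 (mod 17), t ≡ 12. Hence S ≡ 5 + 13·12 = 161 (mod 221).
From S ≡ 161 (mod 221) write S = 161 + 221t. Substituting into S ≡ 7 (mod 9) gives 221t ≡ 8 (mod 9), and since 5⁻¹ ≡ 2 (mod 9), t ≡ 7. Hence S ≡ 161 + 221·7 = 1708 (mod 1989).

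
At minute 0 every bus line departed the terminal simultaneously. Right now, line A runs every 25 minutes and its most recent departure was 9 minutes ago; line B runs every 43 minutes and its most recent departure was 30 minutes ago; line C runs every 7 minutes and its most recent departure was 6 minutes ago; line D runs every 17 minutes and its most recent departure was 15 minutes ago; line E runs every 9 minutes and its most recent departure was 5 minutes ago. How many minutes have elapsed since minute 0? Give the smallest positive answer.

From t ≡ 9 (mod 25) write t = 9 + 25s. Substituting into t ≡ 30 (mod 43) gives 25s ≡ 21 (mod 43), and since 25⁻¹ ≡ 31 (mod 43), s ≡ 6. Hence t ≡ 9 + 25·6 = 159 (mod 1075).
From t ≡ 159 (mod 1075) write t = 159 + 1075s. Substituting into t ≡ 6 (mod 7) gives 1075s ≡ 1 (mod 7), and since 4⁻¹ ≡ 2 (mod 7), s ≡ 2. Hence t ≡ 159 + 1075·2 = 2309 (mod 7525).
From t ≡ 2309 (mod 7525) write t = 2309 + 7525s. Substituting into t ≡ 15 (mod 17) gives 7525s ≡ 1 (mod 17), and since 11⁻¹ ≡ 14 (mod 17), s ≡ 14. Hence t ≡ 2309 + 7525·14 = 107659 (mod 127925).
From t ≡ 107659 (mod 127925) write t = 107659 + 127925s. Substituting into t ≡ 5 (mod 9) gives 127925s ≡ 4 (mod 9), and since 8⁻¹ ≡ 8 (mod 9), s ≡ 5. Hence t ≡ 107659 + 127925·5 = 747284 (mod 1151325).

747284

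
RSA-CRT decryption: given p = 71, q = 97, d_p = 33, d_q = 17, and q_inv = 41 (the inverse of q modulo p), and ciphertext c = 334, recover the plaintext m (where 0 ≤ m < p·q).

4563

m₁ = c^(d_p) mod p: c ≡ 50 (mod 71), and 50^33 mod 71 = 19.
m₂ = c^(d_q) mod q: c ≡ 43 (mod 97), and 43^17 mod 97 = 4.
h = q_inv·(m₁ − m₂) mod p = 41·(19 − 4) mod 71 = 47.
m = m₂ + h·q = 4 + 47·97 = 4563.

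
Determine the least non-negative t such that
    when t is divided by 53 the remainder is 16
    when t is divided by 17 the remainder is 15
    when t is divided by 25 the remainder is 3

From t ≡ 16 (mod 53) write t = 16 + 53s. Substituting into t ≡ 15 (mod 17) gives 53s ≡ 16 (mod 17), and since 2⁻¹ ≡ 9 (mod 17), s ≡ 8. Hence t ≡ 16 + 53·8 = 440 (mod 901).
From t ≡ 440 (mod 901) write t = 440 + 901s. Substituting into t ≡ 3 (mod 25) gives 901s ≡ 13 (mod 25), and since 1⁻¹ ≡ 1 (mod 25), s ≡ 13. Hence t ≡ 440 + 901·13 = 12153 (mod 22525).

12153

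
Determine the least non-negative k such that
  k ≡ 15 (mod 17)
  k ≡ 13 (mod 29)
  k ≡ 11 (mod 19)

The moduli are pairwise coprime; N = 17·29·19 = 9367.
N/17 = 551; 551 ≡ 7 (mod 17); 7·5 ≡ 1, so inverse 5.
N/29 = 323; 323 ≡ 4 (mod 29); 4·22 ≡ 1, so inverse 22.
N/19 = 493; 493 ≡ 18 (mod 19); 18·18 ≡ 1, so inverse 18.
k ≡ 15·551·5 + 13·323·22 + 11·493·18 = 231317.
231317 mod 9367 = 6509.

6509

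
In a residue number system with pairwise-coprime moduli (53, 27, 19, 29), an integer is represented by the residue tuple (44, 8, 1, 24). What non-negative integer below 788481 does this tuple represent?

The moduli are pairwise coprime; N = 53·27·19·29 = 788481.
N/53 = 14877; 14877 ≡ 37 (mod 53); 37·43 ≡ 1, so inverse 43.
N/27 = 29203; 29203 ≡ 16 (mod 27); 16·22 ≡ 1, so inverse 22.
N/19 = 41499; 41499 ≡ 3 (mod 19); 3·13 ≡ 1, so inverse 13.
N/29 = 27189; 27189 ≡ 16 (mod 29); 16·20 ≡ 1, so inverse 20.
x ≡ 44·14877·43 + 8·29203·22 + 1·41499·13 + 24·27189·20 = 46877219.
46877219 mod 788481 = 356840.

356840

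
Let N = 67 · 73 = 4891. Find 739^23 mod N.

2620

Mod 67: 739 ≡ 2; 2^23 ≡ 7 (mod 67).
Mod 73: 739 ≡ 9; 9^23 ≡ 65 (mod 73).
Combine by CRT: x ≡ 7 (mod 67), x ≡ 65 (mod 73) ⇒ x ≡ 2620 (mod 4891).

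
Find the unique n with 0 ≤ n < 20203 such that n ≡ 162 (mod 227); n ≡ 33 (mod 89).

389

From n ≡ 162 (mod 227) write n = 162 + 227t. Substituting into n ≡ 33 (mod 89) gives 227t ≡ 49 (mod 89), and since 49⁻¹ ≡ 20 (mod 89), t ≡ 1. Hence n ≡ 162 + 227·1 = 389 (mod 20203).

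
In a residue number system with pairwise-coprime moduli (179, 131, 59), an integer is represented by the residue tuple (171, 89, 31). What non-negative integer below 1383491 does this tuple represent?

From x ≡ 171 (mod 179) write x = 171 + 179t. Substituting into x ≡ 89 (mod 131) gives 179t ≡ 49 (mod 131), and since 48⁻¹ ≡ 101 (mod 131), t ≡ 102. Hence x ≡ 171 + 179·102 = 18429 (mod 23449).
From x ≡ 18429 (mod 23449) write x = 18429 + 23449t. Substituting into x ≡ 31 (mod 59) gives 23449t ≡ 10 (mod 59), and since 26⁻¹ ≡ 25 (mod 59), t ≡ 14. Hence x ≡ 18429 + 23449·14 = 346715 (mod 1383491).

346715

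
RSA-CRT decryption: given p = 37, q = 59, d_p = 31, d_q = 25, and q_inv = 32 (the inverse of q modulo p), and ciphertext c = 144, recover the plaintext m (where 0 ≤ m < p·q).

m₁ = c^(d_p) mod p: c ≡ 33 (mod 37), and 33^31 mod 37 = 34.
m₂ = c^(d_q) mod q: c ≡ 26 (mod 59), and 26^25 mod 59 = 45.
h = q_inv·(m₁ − m₂) mod p = 32·(34 − 45) mod 37 = 18.
m = m₂ + h·q = 45 + 18·59 = 1107.

1107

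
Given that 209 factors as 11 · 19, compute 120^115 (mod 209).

Mod 11: 120 ≡ 10; by Fermat, exponent reduces to 115 mod 10 = 5; 10^5 ≡ 10 (mod 11).
Mod 19: 120 ≡ 6; by Fermat, exponent reduces to 115 mod 18 = 7; 6^7 ≡ 9 (mod 19).
Combine by CRT: x ≡ 10 (mod 11), x ≡ 9 (mod 19) ⇒ x ≡ 142 (mod 209).

142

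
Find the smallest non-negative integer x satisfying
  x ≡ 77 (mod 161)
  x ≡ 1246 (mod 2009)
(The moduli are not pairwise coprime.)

25354

gcd(161, 2009) = 7 and 7 | (1246 − 77), so the pair is consistent; merging gives x ≡ 25354 (mod 46207), where 46207 = lcm(161, 2009).
The solution is unique modulo lcm(161, 2009) = 46207.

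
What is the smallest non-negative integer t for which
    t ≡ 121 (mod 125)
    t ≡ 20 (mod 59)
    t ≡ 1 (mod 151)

The moduli are pairwise coprime; N = 125·59·151 = 1113625.
N/125 = 8909; 8909 ≡ 34 (mod 125); 34·114 ≡ 1, so inverse 114.
N/59 = 18875; 18875 ≡ 54 (mod 59); 54·47 ≡ 1, so inverse 47.
N/151 = 7375; 7375 ≡ 127 (mod 151); 127·44 ≡ 1, so inverse 44.
t ≡ 121·8909·114 + 20·18875·47 + 1·7375·44 = 140957746.
140957746 mod 1113625 = 640996.

640996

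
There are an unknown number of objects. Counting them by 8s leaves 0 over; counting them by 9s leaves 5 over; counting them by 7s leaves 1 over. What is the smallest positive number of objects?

176

The moduli are pairwise coprime; M = 8·9·7 = 504.
M/8 = 63; 63 ≡ 7 (mod 8); 7·7 ≡ 1, so inverse 7.
M/9 = 56; 56 ≡ 2 (mod 9); 2·5 ≡ 1, so inverse 5.
M/7 = 72; 72 ≡ 2 (mod 7); 2·4 ≡ 1, so inverse 4.
N ≡ 0·63·7 + 5·56·5 + 1·72·4 = 1688.
1688 mod 504 = 176.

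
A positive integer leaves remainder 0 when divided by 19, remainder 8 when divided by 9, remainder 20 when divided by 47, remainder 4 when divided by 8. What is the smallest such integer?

Combine the congruences pairwise.
From N ≡ 0 (mod 19) write N = 0 + 19t. Substituting into N ≡ 8 (mod 9) gives 19t ≡ 8 (mod 9), and since 1⁻¹ ≡ 1 (mod 9), t ≡ 8. Hence N ≡ 0 + 19·8 = 152 (mod 171).
From N ≡ 152 (mod 171) write N = 152 + 171t. Substituting into N ≡ 20 (mod 47) gives 171t ≡ 9 (mod 47), and since 30⁻¹ ≡ 11 (mod 47), t ≡ 5. Hence N ≡ 152 + 171·5 = 1007 (mod 8037).
From N ≡ 1007 (mod 8037) write N = 1007 + 8037t. Substituting into N ≡ 4 (mod 8) gives 8037t ≡ 5 (mod 8), and since 5⁻¹ ≡ 5 (mod 8), t ≡ 1. Hence N ≡ 1007 + 8037·1 = 9044 (mod 64296).

9044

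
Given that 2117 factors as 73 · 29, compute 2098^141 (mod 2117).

Mod 73: 2098 ≡ 54; by Fermat, exponent reduces to 141 mod 72 = 69; 54^69 ≡ 49 (mod 73).
Mod 29: 2098 ≡ 10; by Fermat, exponent reduces to 141 mod 28 = 1; 10^1 ≡ 10 (mod 29).
Combine by CRT: x ≡ 49 (mod 73), x ≡ 10 (mod 29) ⇒ x ≡ 706 (mod 2117).

706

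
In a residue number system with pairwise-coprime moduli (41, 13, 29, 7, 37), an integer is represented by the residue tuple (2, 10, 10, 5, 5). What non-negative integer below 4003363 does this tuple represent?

Combine the congruences pairwise.
From x ≡ 2 (mod 41) write x = 2 + 41t. Substituting into x ≡ 10 (mod 13) gives 41t ≡ 8 (mod 13), and since 2⁻¹ ≡ 7 (mod 13), t ≡ 4. Hence x ≡ 2 + 41·4 = 166 (mod 533).
From x ≡ 166 (mod 533) write x = 166 + 533t. Substituting into x ≡ 10 (mod 29) gives 533t ≡ 18 (mod 29), and since 11⁻¹ ≡ 8 (mod 29), t ≡ 28. Hence x ≡ 166 + 533·28 = 15090 (mod 15457).
From x ≡ 15090 (mod 15457) write x = 15090 + 15457t. Substituting into x ≡ 5 (mod 7) gives 15457t ≡ 0 (mod 7), and since 1⁻¹ ≡ 1 (mod 7), t ≡ 0. Hence x ≡ 15090 + 15457·0 = 15090 (mod 108199).
From x ≡ 15090 (mod 108199) write x = 15090 + 108199t. Substituting into x ≡ 5 (mod 37) gives 108199t ≡ 11 (mod 37), and since 11⁻¹ ≡ 27 (mod 37), t ≡ 1. Hence x ≡ 15090 + 108199·1 = 123289 (mod 4003363).

123289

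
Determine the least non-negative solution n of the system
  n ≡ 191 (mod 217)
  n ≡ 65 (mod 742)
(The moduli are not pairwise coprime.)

Combine the congruences pairwise.
gcd(217, 742) = 7 and 7 | (65 − 191), so the pair is consistent; merging gives n ≡ 22325 (mod 23002), where 23002 = lcm(217, 742).
The solution is unique modulo lcm(217, 742) = 23002.

22325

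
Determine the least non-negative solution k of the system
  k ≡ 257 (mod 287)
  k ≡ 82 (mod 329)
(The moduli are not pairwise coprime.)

3701

gcd(287, 329) = 7 and 7 | (82 − 257), so the pair is consistent; merging gives k ≡ 3701 (mod 13489), where 13489 = lcm(287, 329).
The solution is unique modulo lcm(287, 329) = 13489.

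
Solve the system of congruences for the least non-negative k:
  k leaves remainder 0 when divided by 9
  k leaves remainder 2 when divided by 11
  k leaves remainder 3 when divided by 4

The moduli are pairwise coprime; N = 9·11·4 = 396.
N/9 = 44; 44 ≡ 8 (mod 9); 8·8 ≡ 1, so inverse 8.
N/11 = 36; 36 ≡ 3 (mod 11); 3·4 ≡ 1, so inverse 4.
N/4 = 99; 99 ≡ 3 (mod 4); 3·3 ≡ 1, so inverse 3.
k ≡ 0·44·8 + 2·36·4 + 3·99·3 = 1179.
1179 mod 396 = 387.

387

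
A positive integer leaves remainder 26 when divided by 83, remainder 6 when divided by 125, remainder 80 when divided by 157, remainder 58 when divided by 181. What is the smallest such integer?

The moduli are pairwise coprime; N = 83·125·157·181 = 294826375.
N/83 = 3552125; 3552125 ≡ 57 (mod 83); 57·67 ≡ 1, so inverse 67.
N/125 = 2358611; 2358611 ≡ 111 (mod 125); 111·116 ≡ 1, so inverse 116.
N/157 = 1877875; 1877875 ≡ 155 (mod 157); 155·78 ≡ 1, so inverse 78.
N/181 = 1628875; 1628875 ≡ 56 (mod 181); 56·139 ≡ 1, so inverse 139.
m ≡ 26·3552125·67 + 6·2358611·116 + 80·1877875·78 + 58·1628875·139 = 32679325256.
32679325256 mod 294826375 = 248424006.

248424006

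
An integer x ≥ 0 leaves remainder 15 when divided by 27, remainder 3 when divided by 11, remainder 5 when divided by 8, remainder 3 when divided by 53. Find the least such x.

From x ≡ 15 (mod 27) write x = 15 + 27t. Substituting into x ≡ 3 (mod 11) gives 27t ≡ 10 (mod 11), and since 5⁻¹ ≡ 9 (mod 11), t ≡ 2. Hence x ≡ 15 + 27·2 = 69 (mod 297).
From x ≡ 69 (mod 297) write x = 69 + 297t. Substituting into x ≡ 5 (mod 8) gives 297t ≡ 0 (mod 8), and since 1⁻¹ ≡ 1 (mod 8), t ≡ 0. Hence x ≡ 69 + 297·0 = 69 (mod 2376).
From x ≡ 69 (mod 2376) write x = 69 + 2376t. Substituting into x ≡ 3 (mod 53) gives 2376t ≡ 40 (mod 53), and since 44⁻¹ ≡ 47 (mod 53), t ≡ 25. Hence x ≡ 69 + 2376·25 = 59469 (mod 125928).

59469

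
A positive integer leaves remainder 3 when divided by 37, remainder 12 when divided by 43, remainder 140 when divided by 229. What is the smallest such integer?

Combine the congruences pairwise.
From x ≡ 3 (mod 37) write x = 3 + 37t. Substituting into x ≡ 12 (mod 43) gives 37t ≡ 9 (mod 43), and since 37⁻¹ ≡ 7 (mod 43), t ≡ 20. Hence x ≡ 3 + 37·20 = 743 (mod 1591).
From x ≡ 743 (mod 1591) write x = 743 + 1591t. Substituting into x ≡ 140 (mod 229) gives 1591t ≡ 84 (mod 229), and since 217⁻¹ ≡ 19 (mod 229), t ≡ 222. Hence x ≡ 743 + 1591·222 = 353945 (mod 364339).

353945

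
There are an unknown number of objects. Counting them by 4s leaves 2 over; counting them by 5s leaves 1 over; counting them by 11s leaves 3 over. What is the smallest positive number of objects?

The moduli are pairwise coprime; M = 4·5·11 = 220.
M/4 = 55; 55 ≡ 3 (mod 4); 3·3 ≡ 1, so inverse 3.
M/5 = 44; 44 ≡ 4 (mod 5); 4·4 ≡ 1, so inverse 4.
M/11 = 20; 20 ≡ 9 (mod 11); 9·5 ≡ 1, so inverse 5.
N ≡ 2·55·3 + 1·44·4 + 3·20·5 = 806.
806 mod 220 = 146.

146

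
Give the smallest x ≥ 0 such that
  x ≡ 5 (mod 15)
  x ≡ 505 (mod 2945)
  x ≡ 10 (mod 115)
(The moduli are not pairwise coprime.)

32900

Combine the congruences pairwise.
gcd(15, 2945) = 5 and 5 | (505 − 5), so the pair is consistent; merging gives x ≡ 6395 (mod 8835), where 8835 = lcm(15, 2945).
gcd(8835, 115) = 5 and 5 | (10 − 6395), so the pair is consistent; merging gives x ≡ 32900 (mod 203205), where 203205 = lcm(8835, 115).
The solution is unique modulo lcm(15, 2945, 115) = 203205.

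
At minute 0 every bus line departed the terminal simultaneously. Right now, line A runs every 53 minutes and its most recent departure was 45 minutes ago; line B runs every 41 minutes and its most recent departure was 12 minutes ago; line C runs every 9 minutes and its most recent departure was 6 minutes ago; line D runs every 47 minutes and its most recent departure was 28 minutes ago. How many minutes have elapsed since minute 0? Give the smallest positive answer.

The moduli are pairwise coprime; N = 53·41·9·47 = 919179.
N/53 = 17343; 17343 ≡ 12 (mod 53); 12·31 ≡ 1, so inverse 31.
N/41 = 22419; 22419 ≡ 33 (mod 41); 33·5 ≡ 1, so inverse 5.
N/9 = 102131; 102131 ≡ 8 (mod 9); 8·8 ≡ 1, so inverse 8.
N/47 = 19557; 19557 ≡ 5 (mod 47); 5·19 ≡ 1, so inverse 19.
t ≡ 45·17343·31 + 12·22419·5 + 6·102131·8 + 28·19557·19 = 40845237.
40845237 mod 919179 = 401361.

401361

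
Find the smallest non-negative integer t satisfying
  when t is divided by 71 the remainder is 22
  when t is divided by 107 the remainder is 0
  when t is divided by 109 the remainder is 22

The moduli are pairwise coprime; N = 71·107·109 = 828073.
N/71 = 11663; 11663 ≡ 19 (mod 71); 19·15 ≡ 1, so inverse 15.
N/107 = 7739; 7739 ≡ 35 (mod 107); 35·52 ≡ 1, so inverse 52.
N/109 = 7597; 7597 ≡ 76 (mod 109); 76·33 ≡ 1, so inverse 33.
t ≡ 22·11663·15 + 0·7739·52 + 22·7597·33 = 9364212.
9364212 mod 828073 = 255409.

255409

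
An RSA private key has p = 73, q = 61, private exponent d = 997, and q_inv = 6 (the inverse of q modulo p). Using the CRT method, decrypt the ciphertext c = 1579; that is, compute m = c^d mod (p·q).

1141

d_p = d mod (p−1) = 997 mod 72 = 61; d_q = d mod (q−1) = 37.
m₁ = c^(d_p) mod p: c ≡ 46 (mod 73), and 46^61 mod 73 = 46.
m₂ = c^(d_q) mod q: c ≡ 54 (mod 61), and 54^37 mod 61 = 43.
h = q_inv·(m₁ − m₂) mod p = 6·(46 − 43) mod 73 = 18.
m = m₂ + h·q = 43 + 18·61 = 1141.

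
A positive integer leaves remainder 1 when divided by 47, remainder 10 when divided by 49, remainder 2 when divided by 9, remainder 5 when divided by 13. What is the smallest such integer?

90758

The moduli are pairwise coprime; N = 47·49·9·13 = 269451.
N/47 = 5733; 5733 ≡ 46 (mod 47); 46·46 ≡ 1, so inverse 46.
N/49 = 5499; 5499 ≡ 11 (mod 49); 11·9 ≡ 1, so inverse 9.
N/9 = 29939; 29939 ≡ 5 (mod 9); 5·2 ≡ 1, so inverse 2.
N/13 = 20727; 20727 ≡ 5 (mod 13); 5·8 ≡ 1, so inverse 8.
k ≡ 1·5733·46 + 10·5499·9 + 2·29939·2 + 5·20727·8 = 1707464.
1707464 mod 269451 = 90758.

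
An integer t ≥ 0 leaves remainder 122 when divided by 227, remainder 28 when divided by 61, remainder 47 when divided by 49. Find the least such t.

10337

From t ≡ 122 (mod 227) write t = 122 + 227s. Substituting into t ≡ 28 (mod 61) gives 227s ≡ 28 (mod 61), and since 44⁻¹ ≡ 43 (mod 61), s ≡ 45. Hence t ≡ 122 + 227·45 = 10337 (mod 13847).
From t ≡ 10337 (mod 13847) write t = 10337 + 13847s. Substituting into t ≡ 47 (mod 49) gives 13847s ≡ 0 (mod 49), and since 29⁻¹ ≡ 22 (mod 49), s ≡ 0. Hence t ≡ 10337 + 13847·0 = 10337 (mod 678503).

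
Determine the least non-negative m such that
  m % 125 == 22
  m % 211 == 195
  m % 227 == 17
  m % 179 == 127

910171272

From m ≡ 22 (mod 125) write m = 22 + 125t. Substituting into m ≡ 195 (mod 211) gives 125t ≡ 173 (mod 211), and since 125⁻¹ ≡ 184 (mod 211), t ≡ 182. Hence m ≡ 22 + 125·182 = 22772 (mod 26375).
From m ≡ 22772 (mod 26375) write m = 22772 + 26375t. Substituting into m ≡ 17 (mod 227) gives 26375t ≡ 172 (mod 227), and since 43⁻¹ ≡ 132 (mod 227), t ≡ 4. Hence m ≡ 22772 + 26375·4 = 128272 (mod 5987125).
From m ≡ 128272 (mod 5987125) write m = 128272 + 5987125t. Substituting into m ≡ 127 (mod 179) gives 5987125t ≡ 19 (mod 179), and since 112⁻¹ ≡ 8 (mod 179), t ≡ 152. Hence m ≡ 128272 + 5987125·152 = 910171272 (mod 1071695375).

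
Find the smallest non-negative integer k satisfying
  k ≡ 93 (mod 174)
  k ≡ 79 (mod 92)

gcd(174, 92) = 2 and 2 | (79 − 93), so the pair is consistent; merging gives k ≡ 5139 (mod 8004), where 8004 = lcm(174, 92).
The solution is unique modulo lcm(174, 92) = 8004.

5139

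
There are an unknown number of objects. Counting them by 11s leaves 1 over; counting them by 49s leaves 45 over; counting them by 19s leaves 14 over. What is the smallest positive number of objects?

584

Combine the congruences pairwise.
From N ≡ 1 (mod 11) write N = 1 + 11t. Substituting into N ≡ 45 (mod 49) gives 11t ≡ 44 (mod 49), and since 11⁻¹ ≡ 9 (mod 49), t ≡ 4. Hence N ≡ 1 + 11·4 = 45 (mod 539).
From N ≡ 45 (mod 539) write N = 45 + 539t. Substituting into N ≡ 14 (mod 19) gives 539t ≡ 7 (mod 19), and since 7⁻¹ ≡ 11 (mod 19), t ≡ 1. Hence N ≡ 45 + 539·1 = 584 (mod 10241).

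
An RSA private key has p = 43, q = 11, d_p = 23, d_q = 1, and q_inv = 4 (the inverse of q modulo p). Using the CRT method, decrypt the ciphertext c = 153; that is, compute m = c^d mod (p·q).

m₁ = c^(d_p) mod p: c ≡ 24 (mod 43), and 24^23 mod 43 = 17.
m₂ = c^(d_q) mod q: c ≡ 10 (mod 11), and 10^1 mod 11 = 10.
h = q_inv·(m₁ − m₂) mod p = 4·(17 − 10) mod 43 = 28.
m = m₂ + h·q = 10 + 28·11 = 318.

318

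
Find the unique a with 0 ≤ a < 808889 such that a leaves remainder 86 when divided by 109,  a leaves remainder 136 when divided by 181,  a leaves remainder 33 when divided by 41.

The moduli are pairwise coprime; N = 109·181·41 = 808889.
N/109 = 7421; 7421 ≡ 9 (mod 109); 9·97 ≡ 1, so inverse 97.
N/181 = 4469; 4469 ≡ 125 (mod 181); 125·42 ≡ 1, so inverse 42.
N/41 = 19729; 19729 ≡ 8 (mod 41); 8·36 ≡ 1, so inverse 36.
a ≡ 86·7421·97 + 136·4469·42 + 33·19729·36 = 110870962.
110870962 mod 808889 = 53169.

53169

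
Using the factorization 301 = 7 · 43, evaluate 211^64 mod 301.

Mod 7: 211 ≡ 1; by Fermat, exponent reduces to 64 mod 6 = 4; 1^4 ≡ 1 (mod 7).
Mod 43: 211 ≡ 39; by Fermat, exponent reduces to 64 mod 42 = 22; 39^22 ≡ 4 (mod 43).
Combine by CRT: x ≡ 1 (mod 7), x ≡ 4 (mod 43) ⇒ x ≡ 176 (mod 301).

176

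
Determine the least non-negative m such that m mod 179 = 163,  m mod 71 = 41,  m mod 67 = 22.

The moduli are pairwise coprime; N = 179·71·67 = 851503.
N/179 = 4757; 4757 ≡ 103 (mod 179); 103·73 ≡ 1, so inverse 73.
N/71 = 11993; 11993 ≡ 65 (mod 71); 65·59 ≡ 1, so inverse 59.
N/67 = 12709; 12709 ≡ 46 (mod 67); 46·51 ≡ 1, so inverse 51.
m ≡ 163·4757·73 + 41·11993·59 + 22·12709·51 = 99874108.
99874108 mod 851503 = 248257.

248257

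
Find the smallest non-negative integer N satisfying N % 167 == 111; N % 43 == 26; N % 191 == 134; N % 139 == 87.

152118073

The moduli are pairwise coprime; M = 167·43·191·139 = 190648369.
M/167 = 1141607; 1141607 ≡ 162 (mod 167); 162·100 ≡ 1, so inverse 100.
M/43 = 4433683; 4433683 ≡ 39 (mod 43); 39·32 ≡ 1, so inverse 32.
M/191 = 998159; 998159 ≡ 184 (mod 191); 184·109 ≡ 1, so inverse 109.
M/139 = 1371571; 1371571 ≡ 58 (mod 139); 58·12 ≡ 1, so inverse 12.
N ≡ 111·1141607·100 + 26·4433683·32 + 134·998159·109 + 87·1371571·12 = 32371692434.
32371692434 mod 190648369 = 152118073.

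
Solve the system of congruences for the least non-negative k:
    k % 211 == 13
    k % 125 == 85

From k ≡ 13 (mod 211) write k = 13 + 211t. Substituting into k ≡ 85 (mod 125) gives 211t ≡ 72 (mod 125), and since 86⁻¹ ≡ 16 (mod 125), t ≡ 27. Hence k ≡ 13 + 211·27 = 5710 (mod 26375).

5710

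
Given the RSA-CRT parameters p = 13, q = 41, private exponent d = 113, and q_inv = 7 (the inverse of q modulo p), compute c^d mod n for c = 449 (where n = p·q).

d_p = d mod (p−1) = 113 mod 12 = 5; d_q = d mod (q−1) = 33.
m₁ = c^(d_p) mod p: c ≡ 7 (mod 13), and 7^5 mod 13 = 11.
m₂ = c^(d_q) mod q: c ≡ 39 (mod 41), and 39^33 mod 41 = 8.
h = q_inv·(m₁ − m₂) mod p = 7·(11 − 8) mod 13 = 8.
m = m₂ + h·q = 8 + 8·41 = 336.

336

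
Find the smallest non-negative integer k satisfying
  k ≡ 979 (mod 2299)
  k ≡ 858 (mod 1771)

gcd(2299, 1771) = 11 and 11 | (858 − 979), so the pair is consistent; merging gives k ≡ 332035 (mod 370139), where 370139 = lcm(2299, 1771).
The solution is unique modulo lcm(2299, 1771) = 370139.

332035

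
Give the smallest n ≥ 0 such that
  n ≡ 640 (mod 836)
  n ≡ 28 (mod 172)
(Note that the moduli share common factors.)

3984

gcd(836, 172) = 4 and 4 | (28 − 640), so the pair is consistent; merging gives n ≡ 3984 (mod 35948), where 35948 = lcm(836, 172).
The solution is unique modulo lcm(836, 172) = 35948.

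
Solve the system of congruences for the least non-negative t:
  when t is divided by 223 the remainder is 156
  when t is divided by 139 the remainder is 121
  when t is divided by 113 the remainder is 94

2012285

The moduli are pairwise coprime; N = 223·139·113 = 3502661.
N/223 = 15707; 15707 ≡ 97 (mod 223); 97·23 ≡ 1, so inverse 23.
N/139 = 25199; 25199 ≡ 40 (mod 139); 40·73 ≡ 1, so inverse 73.
N/113 = 30997; 30997 ≡ 35 (mod 113); 35·42 ≡ 1, so inverse 42.
t ≡ 156·15707·23 + 121·25199·73 + 94·30997·42 = 401315639.
401315639 mod 3502661 = 2012285.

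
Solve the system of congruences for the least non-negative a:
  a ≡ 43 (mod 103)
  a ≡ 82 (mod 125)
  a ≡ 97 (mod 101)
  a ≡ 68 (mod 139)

71897957

The moduli are pairwise coprime; N = 103·125·101·139 = 180752125.
N/103 = 1754875; 1754875 ≡ 64 (mod 103); 64·66 ≡ 1, so inverse 66.
N/125 = 1446017; 1446017 ≡ 17 (mod 125); 17·103 ≡ 1, so inverse 103.
N/101 = 1789625; 1789625 ≡ 6 (mod 101); 6·17 ≡ 1, so inverse 17.
N/139 = 1300375; 1300375 ≡ 30 (mod 139); 30·51 ≡ 1, so inverse 51.
a ≡ 43·1754875·66 + 82·1446017·103 + 97·1789625·17 + 68·1300375·51 = 24654186957.
24654186957 mod 180752125 = 71897957.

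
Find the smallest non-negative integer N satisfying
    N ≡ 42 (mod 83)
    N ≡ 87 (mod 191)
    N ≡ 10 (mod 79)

Combine the congruences pairwise.
From N ≡ 42 (mod 83) write N = 42 + 83t. Substituting into N ≡ 87 (mod 191) gives 83t ≡ 45 (mod 191), and since 83⁻¹ ≡ 168 (mod 191), t ≡ 111. Hence N ≡ 42 + 83·111 = 9255 (mod 15853).
From N ≡ 9255 (mod 15853) write N = 9255 + 15853t. Substituting into N ≡ 10 (mod 79) gives 15853t ≡ 77 (mod 79), and since 53⁻¹ ≡ 3 (mod 79), t ≡ 73. Hence N ≡ 9255 + 15853·73 = 1166524 (mod 1252387).

1166524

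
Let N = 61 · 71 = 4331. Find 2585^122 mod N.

1200

Mod 61: 2585 ≡ 23; by Fermat, exponent reduces to 122 mod 60 = 2; 23^2 ≡ 41 (mod 61).
Mod 71: 2585 ≡ 29; by Fermat, exponent reduces to 122 mod 70 = 52; 29^52 ≡ 64 (mod 71).
Combine by CRT: x ≡ 41 (mod 61), x ≡ 64 (mod 71) ⇒ x ≡ 1200 (mod 4331).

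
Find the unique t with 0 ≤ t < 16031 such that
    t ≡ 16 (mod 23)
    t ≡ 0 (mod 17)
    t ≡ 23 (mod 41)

The moduli are pairwise coprime; N = 23·17·41 = 16031.
N/23 = 697; 697 ≡ 7 (mod 23); 7·10 ≡ 1, so inverse 10.
N/17 = 943; 943 ≡ 8 (mod 17); 8·15 ≡ 1, so inverse 15.
N/41 = 391; 391 ≡ 22 (mod 41); 22·28 ≡ 1, so inverse 28.
t ≡ 16·697·10 + 0·943·15 + 23·391·28 = 363324.
363324 mod 16031 = 10642.

10642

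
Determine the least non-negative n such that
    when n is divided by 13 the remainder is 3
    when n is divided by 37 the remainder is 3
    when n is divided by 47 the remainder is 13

8661

From n ≡ 3 (mod 13) write n = 3 + 13t. Substituting into n ≡ 3 (mod 37) gives 13t ≡ 0 (mod 37), and since 13⁻¹ ≡ 20 (mod 37), t ≡ 0. Hence n ≡ 3 + 13·0 = 3 (mod 481).
From n ≡ 3 (mod 481) write n = 3 + 481t. Substituting into n ≡ 13 (mod 47) gives 481t ≡ 10 (mod 47), and since 11⁻¹ ≡ 30 (mod 47), t ≡ 18. Hence n ≡ 3 + 481·18 = 8661 (mod 22607).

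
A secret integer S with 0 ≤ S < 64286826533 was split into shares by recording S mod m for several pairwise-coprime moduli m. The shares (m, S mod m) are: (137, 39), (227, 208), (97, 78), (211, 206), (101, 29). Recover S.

From S ≡ 39 (mod 137) write S = 39 + 137t. Substituting into S ≡ 208 (mod 227) gives 137t ≡ 169 (mod 227), and since 137⁻¹ ≡ 58 (mod 227), t ≡ 41. Hence S ≡ 39 + 137·41 = 5656 (mod 31099).
From S ≡ 5656 (mod 31099) write S = 5656 + 31099t. Substituting into S ≡ 78 (mod 97) gives 31099t ≡ 48 (mod 97), and since 59⁻¹ ≡ 74 (mod 97), t ≡ 60. Hence S ≡ 5656 + 31099·60 = 1871596 (mod 3016603).
From S ≡ 1871596 (mod 3016603) write S = 1871596 + 3016603t. Substituting into S ≡ 206 (mod 211) gives 3016603t ≡ 180 (mod 211), and since 147⁻¹ ≡ 89 (mod 211), t ≡ 195. Hence S ≡ 1871596 + 3016603·195 = 590109181 (mod 636503233).
From S ≡ 590109181 (mod 636503233) write S = 590109181 + 636503233t. Substituting into S ≡ 29 (mod 101) gives 636503233t ≡ 13 (mod 101), and since 21⁻¹ ≡ 77 (mod 101), t ≡ 92. Hence S ≡ 590109181 + 636503233·92 = 59148406617 (mod 64286826533).

59148406617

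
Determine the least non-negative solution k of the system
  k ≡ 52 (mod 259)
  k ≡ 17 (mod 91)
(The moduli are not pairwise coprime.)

Combine the congruences pairwise.
gcd(259, 91) = 7 and 7 | (17 − 52), so the pair is consistent; merging gives k ≡ 2383 (mod 3367), where 3367 = lcm(259, 91).
The solution is unique modulo lcm(259, 91) = 3367.

2383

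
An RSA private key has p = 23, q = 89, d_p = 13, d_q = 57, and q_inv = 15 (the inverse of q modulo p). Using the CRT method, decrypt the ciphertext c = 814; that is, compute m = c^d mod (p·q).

m₁ = c^(d_p) mod p: c ≡ 9 (mod 23), and 9^13 mod 23 = 12.
m₂ = c^(d_q) mod q: c ≡ 13 (mod 89), and 13^57 mod 89 = 70.
h = q_inv·(m₁ − m₂) mod p = 15·(12 − 70) mod 23 = 4.
m = m₂ + h·q = 70 + 4·89 = 426.

426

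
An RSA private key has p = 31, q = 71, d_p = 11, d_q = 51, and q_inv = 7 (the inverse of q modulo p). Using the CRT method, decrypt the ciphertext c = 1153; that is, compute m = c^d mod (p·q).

88

m₁ = c^(d_p) mod p: c ≡ 6 (mod 31), and 6^11 mod 31 = 26.
m₂ = c^(d_q) mod q: c ≡ 17 (mod 71), and 17^51 mod 71 = 17.
h = q_inv·(m₁ − m₂) mod p = 7·(26 − 17) mod 31 = 1.
m = m₂ + h·q = 17 + 1·71 = 88.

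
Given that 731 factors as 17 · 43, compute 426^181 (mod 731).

290

Mod 17: 426 ≡ 1; by Fermat, exponent reduces to 181 mod 16 = 5; 1^5 ≡ 1 (mod 17).
Mod 43: 426 ≡ 39; by Fermat, exponent reduces to 181 mod 42 = 13; 39^13 ≡ 32 (mod 43).
Combine by CRT: x ≡ 1 (mod 17), x ≡ 32 (mod 43) ⇒ x ≡ 290 (mod 731).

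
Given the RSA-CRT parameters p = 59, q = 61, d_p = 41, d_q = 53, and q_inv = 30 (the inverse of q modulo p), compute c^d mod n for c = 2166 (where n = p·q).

2019

m₁ = c^(d_p) mod p: c ≡ 42 (mod 59), and 42^41 mod 59 = 13.
m₂ = c^(d_q) mod q: c ≡ 31 (mod 61), and 31^53 mod 61 = 6.
h = q_inv·(m₁ − m₂) mod p = 30·(13 − 6) mod 59 = 33.
m = m₂ + h·q = 6 + 33·61 = 2019.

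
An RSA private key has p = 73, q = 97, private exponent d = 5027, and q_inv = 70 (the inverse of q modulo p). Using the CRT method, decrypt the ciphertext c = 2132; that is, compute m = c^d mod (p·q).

1951

d_p = d mod (p−1) = 5027 mod 72 = 59; d_q = d mod (q−1) = 35.
m₁ = c^(d_p) mod p: c ≡ 15 (mod 73), and 15^59 mod 73 = 53.
m₂ = c^(d_q) mod q: c ≡ 95 (mod 97), and 95^35 mod 97 = 11.
h = q_inv·(m₁ − m₂) mod p = 70·(53 − 11) mod 73 = 20.
m = m₂ + h·q = 11 + 20·97 = 1951.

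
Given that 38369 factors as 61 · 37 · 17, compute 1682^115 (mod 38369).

Mod 61: 1682 ≡ 35; by Fermat, exponent reduces to 115 mod 60 = 55; 35^55 ≡ 32 (mod 61).
Mod 37: 1682 ≡ 17; by Fermat, exponent reduces to 115 mod 36 = 7; 17^7 ≡ 15 (mod 37).
Mod 17: 1682 ≡ 16; by Fermat, exponent reduces to 115 mod 16 = 3; 16^3 ≡ 16 (mod 17).
Combine by CRT: x ≡ 32 (mod 61), x ≡ 15 (mod 37), x ≡ 16 (mod 17) ⇒ x ≡ 29800 (mod 38369).

29800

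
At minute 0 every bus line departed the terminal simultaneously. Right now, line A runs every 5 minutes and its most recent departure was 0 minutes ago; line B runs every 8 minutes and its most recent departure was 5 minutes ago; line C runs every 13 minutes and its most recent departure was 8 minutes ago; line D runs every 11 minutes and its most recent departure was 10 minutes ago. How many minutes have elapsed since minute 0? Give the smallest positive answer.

The moduli are pairwise coprime; N = 5·8·13·11 = 5720.
N/5 = 1144; 1144 ≡ 4 (mod 5); 4·4 ≡ 1, so inverse 4.
N/8 = 715; 715 ≡ 3 (mod 8); 3·3 ≡ 1, so inverse 3.
N/13 = 440; 440 ≡ 11 (mod 13); 11·6 ≡ 1, so inverse 6.
N/11 = 520; 520 ≡ 3 (mod 11); 3·4 ≡ 1, so inverse 4.
t ≡ 0·1144·4 + 5·715·3 + 8·440·6 + 10·520·4 = 52645.
52645 mod 5720 = 1165.

1165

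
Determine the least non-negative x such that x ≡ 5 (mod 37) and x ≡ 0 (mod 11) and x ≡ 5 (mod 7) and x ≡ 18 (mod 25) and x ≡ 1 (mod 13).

From x ≡ 5 (mod 37) write x = 5 + 37t. Substituting into x ≡ 0 (mod 11) gives 37t ≡ 6 (mod 11), and since 4⁻¹ ≡ 3 (mod 11), t ≡ 7. Hence x ≡ 5 + 37·7 = 264 (mod 407).
From x ≡ 264 (mod 407) write x = 264 + 407t. Substituting into x ≡ 5 (mod 7) gives 407t ≡ 0 (mod 7), and since 1⁻¹ ≡ 1 (mod 7), t ≡ 0. Hence x ≡ 264 + 407·0 = 264 (mod 2849).
From x ≡ 264 (mod 2849) write x = 264 + 2849t. Substituting into x ≡ 18 (mod 25) gives 2849t ≡ 4 (mod 25), and since 24⁻¹ ≡ 24 (mod 25), t ≡ 21. Hence x ≡ 264 + 2849·21 = 60093 (mod 71225).
From x ≡ 60093 (mod 71225) write x = 60093 + 71225t. Substituting into x ≡ 1 (mod 13) gives 71225t ≡ 7 (mod 13), and since 11⁻¹ ≡ 6 (mod 13), t ≡ 3. Hence x ≡ 60093 + 71225·3 = 273768 (mod 925925).

273768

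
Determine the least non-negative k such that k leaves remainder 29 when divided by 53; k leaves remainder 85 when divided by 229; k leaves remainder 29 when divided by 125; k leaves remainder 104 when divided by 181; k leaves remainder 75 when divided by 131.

14222265154

From k ≡ 29 (mod 53) write k = 29 + 53t. Substituting into k ≡ 85 (mod 229) gives 53t ≡ 56 (mod 229), and since 53⁻¹ ≡ 121 (mod 229), t ≡ 135. Hence k ≡ 29 + 53·135 = 7184 (mod 12137).
From k ≡ 7184 (mod 12137) write k = 7184 + 12137t. Substituting into k ≡ 29 (mod 125) gives 12137t ≡ 95 (mod 125), and since 12⁻¹ ≡ 73 (mod 125), t ≡ 60. Hence k ≡ 7184 + 12137·60 = 735404 (mod 1517125).
From k ≡ 735404 (mod 1517125) write k = 735404 + 1517125t. Substituting into k ≡ 104 (mod 181) gives 1517125t ≡ 103 (mod 181), and since 164⁻¹ ≡ 149 (mod 181), t ≡ 143. Hence k ≡ 735404 + 1517125·143 = 217684279 (mod 274599625).
From k ≡ 217684279 (mod 274599625) write k = 217684279 + 274599625t. Substituting into k ≡ 75 (mod 131) gives 274599625t ≡ 68 (mod 131), and since 45⁻¹ ≡ 99 (mod 131), t ≡ 51. Hence k ≡ 217684279 + 274599625·51 = 14222265154 (mod 35972550875).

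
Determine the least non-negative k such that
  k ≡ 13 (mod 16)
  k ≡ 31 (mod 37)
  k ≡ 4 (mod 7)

Combine the congruences pairwise.
From k ≡ 13 (mod 16) write k = 13 + 16t. Substituting into k ≡ 31 (mod 37) gives 16t ≡ 18 (mod 37), and since 16⁻¹ ≡ 7 (mod 37), t ≡ 15. Hence k ≡ 13 + 16·15 = 253 (mod 592).
From k ≡ 253 (mod 592) write k = 253 + 592t. Substituting into k ≡ 4 (mod 7) gives 592t ≡ 3 (mod 7), and since 4⁻¹ ≡ 2 (mod 7), t ≡ 6. Hence k ≡ 253 + 592·6 = 3805 (mod 4144).

3805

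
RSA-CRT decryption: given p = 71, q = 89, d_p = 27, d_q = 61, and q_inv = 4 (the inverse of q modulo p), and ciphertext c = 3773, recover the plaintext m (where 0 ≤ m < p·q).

5636

m₁ = c^(d_p) mod p: c ≡ 10 (mod 71), and 10^27 mod 71 = 27.
m₂ = c^(d_q) mod q: c ≡ 35 (mod 89), and 35^61 mod 89 = 29.
h = q_inv·(m₁ − m₂) mod p = 4·(27 − 29) mod 71 = 63.
m = m₂ + h·q = 29 + 63·89 = 5636.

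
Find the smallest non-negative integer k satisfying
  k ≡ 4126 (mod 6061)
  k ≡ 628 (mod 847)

76858

gcd(6061, 847) = 11 and 11 | (628 − 4126), so the pair is consistent; merging gives k ≡ 76858 (mod 466697), where 466697 = lcm(6061, 847).
The solution is unique modulo lcm(6061, 847) = 466697.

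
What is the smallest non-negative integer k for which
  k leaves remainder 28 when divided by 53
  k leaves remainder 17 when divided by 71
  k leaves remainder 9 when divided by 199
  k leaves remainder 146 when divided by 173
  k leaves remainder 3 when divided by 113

From k ≡ 28 (mod 53) write k = 28 + 53t. Substituting into k ≡ 17 (mod 71) gives 53t ≡ 60 (mod 71), and since 53⁻¹ ≡ 67 (mod 71), t ≡ 44. Hence k ≡ 28 + 53·44 = 2360 (mod 3763).
From k ≡ 2360 (mod 3763) write k = 2360 + 3763t. Substituting into k ≡ 9 (mod 199) gives 3763t ≡ 37 (mod 199), and since 181⁻¹ ≡ 11 (mod 199), t ≡ 9. Hence k ≡ 2360 + 3763·9 = 36227 (mod 748837).
From k ≡ 36227 (mod 748837) write k = 36227 + 748837t. Substituting into k ≡ 146 (mod 173) gives 748837t ≡ 76 (mod 173), and since 93⁻¹ ≡ 80 (mod 173), t ≡ 25. Hence k ≡ 36227 + 748837·25 = 18757152 (mod 129548801).
From k ≡ 18757152 (mod 129548801) write k = 18757152 + 129548801t. Substituting into k ≡ 3 (mod 113) gives 129548801t ≡ 60 (mod 113), and since 64⁻¹ ≡ 83 (mod 113), t ≡ 8. Hence k ≡ 18757152 + 129548801·8 = 1055147560 (mod 14639014513).

1055147560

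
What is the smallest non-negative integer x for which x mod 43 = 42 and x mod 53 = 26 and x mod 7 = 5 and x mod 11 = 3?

95373

From x ≡ 42 (mod 43) write x = 42 + 43t. Substituting into x ≡ 26 (mod 53) gives 43t ≡ 37 (mod 53), and since 43⁻¹ ≡ 37 (mod 53), t ≡ 44. Hence x ≡ 42 + 43·44 = 1934 (mod 2279).
From x ≡ 1934 (mod 2279) write x = 1934 + 2279t. Substituting into x ≡ 5 (mod 7) gives 2279t ≡ 3 (mod 7), and since 4⁻¹ ≡ 2 (mod 7), t ≡ 6. Hence x ≡ 1934 + 2279·6 = 15608 (mod 15953).
From x ≡ 15608 (mod 15953) write x = 15608 + 15953t. Substituting into x ≡ 3 (mod 11) gives 15953t ≡ 4 (mod 11), and since 3⁻¹ ≡ 4 (mod 11), t ≡ 5. Hence x ≡ 15608 + 15953·5 = 95373 (mod 175483).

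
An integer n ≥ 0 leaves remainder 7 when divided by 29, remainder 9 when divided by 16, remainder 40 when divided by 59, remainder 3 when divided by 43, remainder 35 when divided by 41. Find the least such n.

From n ≡ 7 (mod 29) write n = 7 + 29t. Substituting into n ≡ 9 (mod 16) gives 29t ≡ 2 (mod 16), and since 13⁻¹ ≡ 5 (mod 16), t ≡ 10. Hence n ≡ 7 + 29·10 = 297 (mod 464).
From n ≡ 297 (mod 464) write n = 297 + 464t. Substituting into n ≡ 40 (mod 59) gives 464t ≡ 38 (mod 59), and since 51⁻¹ ≡ 22 (mod 59), t ≡ 10. Hence n ≡ 297 + 464·10 = 4937 (mod 27376).
From n ≡ 4937 (mod 27376) write n = 4937 + 27376t. Substituting into n ≡ 3 (mod 43) gives 27376t ≡ 11 (mod 43), and since 28⁻¹ ≡ 20 (mod 43), t ≡ 5. Hence n ≡ 4937 + 27376·5 = 141817 (mod 1177168).
From n ≡ 141817 (mod 1177168) write n = 141817 + 1177168t. Substituting into n ≡ 35 (mod 41) gives 1177168t ≡ 37 (mod 41), and since 17⁻¹ ≡ 29 (mod 41), t ≡ 7. Hence n ≡ 141817 + 1177168·7 = 8381993 (mod 48263888).

8381993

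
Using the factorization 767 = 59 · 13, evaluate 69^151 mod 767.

758

Mod 59: 69 ≡ 10; by Fermat, exponent reduces to 151 mod 58 = 35; 10^35 ≡ 50 (mod 59).
Mod 13: 69 ≡ 4; by Fermat, exponent reduces to 151 mod 12 = 7; 4^7 ≡ 4 (mod 13).
Combine by CRT: x ≡ 50 (mod 59), x ≡ 4 (mod 13) ⇒ x ≡ 758 (mod 767).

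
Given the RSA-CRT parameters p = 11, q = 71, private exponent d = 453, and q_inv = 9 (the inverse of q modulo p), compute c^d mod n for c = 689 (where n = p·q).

90

d_p = d mod (p−1) = 453 mod 10 = 3; d_q = d mod (q−1) = 33.
m₁ = c^(d_p) mod p: c ≡ 7 (mod 11), and 7^3 mod 11 = 2.
m₂ = c^(d_q) mod q: c ≡ 50 (mod 71), and 50^33 mod 71 = 19.
h = q_inv·(m₁ − m₂) mod p = 9·(2 − 19) mod 11 = 1.
m = m₂ + h·q = 19 + 1·71 = 90.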